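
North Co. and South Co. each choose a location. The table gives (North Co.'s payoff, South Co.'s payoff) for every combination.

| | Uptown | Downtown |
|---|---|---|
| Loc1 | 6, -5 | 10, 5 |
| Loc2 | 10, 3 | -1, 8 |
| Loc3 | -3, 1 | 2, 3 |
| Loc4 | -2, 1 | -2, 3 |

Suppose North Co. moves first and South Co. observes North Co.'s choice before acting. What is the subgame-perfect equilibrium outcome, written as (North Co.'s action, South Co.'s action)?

(Loc1, Downtown)

Solve by backward induction (North Co. leads).
- Loc1 → South Co. plays Downtown (best of -5, 5); North Co. gets 10.
- Loc2 → South Co. plays Downtown (best of 3, 8); North Co. gets -1.
- Loc3 → South Co. plays Downtown (best of 1, 3); North Co. gets 2.
- Loc4 → South Co. plays Downtown (best of 1, 3); North Co. gets -2.
Among 10, -1, 2, -2, the best is 10 at Loc1. Subgame-perfect outcome: (Loc1, Downtown) with payoffs (10, 5).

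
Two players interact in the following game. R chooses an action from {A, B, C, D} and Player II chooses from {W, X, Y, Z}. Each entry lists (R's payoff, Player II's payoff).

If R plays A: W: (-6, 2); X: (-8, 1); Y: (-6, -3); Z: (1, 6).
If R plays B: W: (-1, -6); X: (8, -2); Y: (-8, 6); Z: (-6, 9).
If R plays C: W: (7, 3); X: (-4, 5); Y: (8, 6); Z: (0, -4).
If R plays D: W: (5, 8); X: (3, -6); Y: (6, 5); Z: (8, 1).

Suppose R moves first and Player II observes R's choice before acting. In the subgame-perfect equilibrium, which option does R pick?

Work backward from Player II's decision.
- A → Player II plays Z (best of 2, 1, -3, 6); R gets 1.
- B → Player II plays Z (best of -6, -2, 6, 9); R gets -6.
- C → Player II plays Y (best of 3, 5, 6, -4); R gets 8.
- D → Player II plays W (best of 8, -6, 5, 1); R gets 5.
R's induced payoffs are 1, -6, 8, 5, so R commits to C. Subgame-perfect outcome: (C, Y) with payoffs (8, 6).

C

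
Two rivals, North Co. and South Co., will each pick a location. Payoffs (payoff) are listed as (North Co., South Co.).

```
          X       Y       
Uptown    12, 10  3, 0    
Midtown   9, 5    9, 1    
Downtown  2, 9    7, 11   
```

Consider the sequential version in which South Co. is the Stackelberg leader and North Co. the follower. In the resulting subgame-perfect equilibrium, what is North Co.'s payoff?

Work backward from North Co.'s decision.
- X: North Co. compares 12, 9, 2 and picks Uptown; South Co. would get 10.
- Y: North Co. compares 3, 9, 7 and picks Midtown; South Co. would get 1.
South Co.'s induced payoffs are 10, 1, so South Co. commits to X. Subgame-perfect outcome: (Uptown, X) with payoffs (12, 10).

12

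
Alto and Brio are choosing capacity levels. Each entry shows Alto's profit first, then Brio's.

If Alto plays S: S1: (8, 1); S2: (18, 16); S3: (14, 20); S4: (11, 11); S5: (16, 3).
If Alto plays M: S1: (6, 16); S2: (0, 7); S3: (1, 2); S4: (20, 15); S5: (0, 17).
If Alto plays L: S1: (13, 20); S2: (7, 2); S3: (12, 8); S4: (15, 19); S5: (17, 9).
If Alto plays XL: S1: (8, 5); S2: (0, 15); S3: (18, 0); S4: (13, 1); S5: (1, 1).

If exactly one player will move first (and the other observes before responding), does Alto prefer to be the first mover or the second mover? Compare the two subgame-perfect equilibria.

first

If Alto leads: Brio's best replies are S→S3, M→S5, L→S1, XL→S2; Alto's induced payoffs 14, 0, 13, 0; outcome (S, S3), payoffs (14, 20).
If Brio leads: Alto's best replies are S1→L, S2→S, S3→XL, S4→M, S5→L; Brio's induced payoffs 20, 16, 0, 15, 9; outcome (L, S1), payoffs (13, 20).
Alto gets 14 moving first and 13 moving second, so Alto prefers to move first.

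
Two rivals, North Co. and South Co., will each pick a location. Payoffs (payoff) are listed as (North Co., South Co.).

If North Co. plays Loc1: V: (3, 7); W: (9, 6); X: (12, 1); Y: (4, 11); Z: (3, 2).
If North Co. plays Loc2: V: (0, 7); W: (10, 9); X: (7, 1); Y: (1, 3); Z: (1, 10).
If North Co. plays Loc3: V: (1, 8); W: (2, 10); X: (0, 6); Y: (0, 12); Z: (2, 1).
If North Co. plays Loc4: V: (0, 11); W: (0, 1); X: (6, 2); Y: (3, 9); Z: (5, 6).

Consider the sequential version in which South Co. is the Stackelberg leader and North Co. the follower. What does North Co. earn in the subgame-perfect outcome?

4

North Co. best-responds to each possible South Co. move:
- V: North Co. compares 3, 0, 1, 0 and picks Loc1; South Co. would get 7.
- W: North Co. compares 9, 10, 2, 0 and picks Loc2; South Co. would get 9.
- X: North Co. compares 12, 7, 0, 6 and picks Loc1; South Co. would get 1.
- Y: North Co. compares 4, 1, 0, 3 and picks Loc1; South Co. would get 11.
- Z: North Co. compares 3, 1, 2, 5 and picks Loc4; South Co. would get 6.
Among 7, 9, 1, 11, 6, the best is 11 at Y. Subgame-perfect outcome: (Loc1, Y) with payoffs (4, 11).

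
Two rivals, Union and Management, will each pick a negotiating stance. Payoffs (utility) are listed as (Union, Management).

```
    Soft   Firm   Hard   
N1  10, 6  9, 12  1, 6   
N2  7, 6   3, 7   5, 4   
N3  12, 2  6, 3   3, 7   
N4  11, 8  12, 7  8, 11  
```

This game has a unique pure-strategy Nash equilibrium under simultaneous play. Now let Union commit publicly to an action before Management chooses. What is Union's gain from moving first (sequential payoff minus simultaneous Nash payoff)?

1

Work backward from Management's decision.
- N1: BR = Firm, leader payoff 9.
- N2: BR = Firm, leader payoff 3.
- N3: BR = Hard, leader payoff 3.
- N4: BR = Hard, leader payoff 8.
Among 9, 3, 3, 8, the best is 9 at N1. Subgame-perfect outcome: (N1, Firm) with payoffs (9, 12).
For the simultaneous game, intersect best replies.
Union's best replies: Soft→N3; Firm→N4; Hard→N4.
Management's best replies: N1→Firm; N2→Firm; N3→Hard; N4→Hard.
Only (N4, Hard) has each player best-responding; Nash payoffs (8, 11).
Union's commitment gain: 9 − 8 = 1.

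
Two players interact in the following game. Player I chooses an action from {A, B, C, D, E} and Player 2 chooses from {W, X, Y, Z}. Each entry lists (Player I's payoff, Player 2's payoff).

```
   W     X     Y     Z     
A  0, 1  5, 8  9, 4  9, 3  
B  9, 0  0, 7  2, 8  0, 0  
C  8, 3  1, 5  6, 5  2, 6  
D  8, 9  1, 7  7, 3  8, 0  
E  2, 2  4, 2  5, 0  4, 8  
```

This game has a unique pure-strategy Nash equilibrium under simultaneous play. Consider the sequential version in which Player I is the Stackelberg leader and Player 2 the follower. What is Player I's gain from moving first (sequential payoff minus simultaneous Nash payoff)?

3

Backward induction with Player I moving first.
- A → Player 2 plays X (best of 1, 8, 4, 3); Player I gets 5.
- B → Player 2 plays Y (best of 0, 7, 8, 0); Player I gets 2.
- C → Player 2 plays Z (best of 3, 5, 5, 6); Player I gets 2.
- D → Player 2 plays W (best of 9, 7, 3, 0); Player I gets 8.
- E → Player 2 plays Z (best of 2, 2, 0, 8); Player I gets 4.
Among 5, 2, 2, 8, 4, the best is 8 at D. Subgame-perfect outcome: (D, W) with payoffs (8, 9).
Now find the simultaneous Nash equilibrium.
Player I's best replies: W→B; X→A; Y→A; Z→A.
Player 2's best replies: A→X; B→Y; C→Z; D→W; E→Z.
Only (A, X) has each player best-responding; Nash payoffs (5, 8).
Player I's commitment gain: 8 − 5 = 3.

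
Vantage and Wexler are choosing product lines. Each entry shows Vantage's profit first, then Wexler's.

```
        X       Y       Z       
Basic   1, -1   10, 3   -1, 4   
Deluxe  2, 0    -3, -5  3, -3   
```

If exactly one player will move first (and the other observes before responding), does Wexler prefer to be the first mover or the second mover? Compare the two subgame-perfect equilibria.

first

If Vantage leads: Wexler's best replies are Basic→Z, Deluxe→X; Vantage's induced payoffs -1, 2; outcome (Deluxe, X), payoffs (2, 0).
If Wexler leads: Vantage's best replies are X→Deluxe, Y→Basic, Z→Deluxe; Wexler's induced payoffs 0, 3, -3; outcome (Basic, Y), payoffs (10, 3).
Wexler gets 3 moving first and 0 moving second, so Wexler prefers to move first.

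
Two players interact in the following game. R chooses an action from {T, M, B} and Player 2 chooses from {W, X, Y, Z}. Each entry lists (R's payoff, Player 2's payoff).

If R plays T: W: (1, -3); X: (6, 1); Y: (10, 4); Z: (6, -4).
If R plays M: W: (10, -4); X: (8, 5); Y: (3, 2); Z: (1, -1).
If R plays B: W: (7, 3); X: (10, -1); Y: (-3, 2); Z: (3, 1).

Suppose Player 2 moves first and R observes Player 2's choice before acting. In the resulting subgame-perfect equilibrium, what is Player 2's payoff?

Backward induction with Player 2 moving first.
- W: R compares 1, 10, 7 and picks M; Player 2 would get -4.
- X: R compares 6, 8, 10 and picks B; Player 2 would get -1.
- Y: R compares 10, 3, -3 and picks T; Player 2 would get 4.
- Z: R compares 6, 1, 3 and picks T; Player 2 would get -4.
Maximizing over -4, -1, 4, -4, Player 2 chooses Y. Subgame-perfect outcome: (T, Y) with payoffs (10, 4).

4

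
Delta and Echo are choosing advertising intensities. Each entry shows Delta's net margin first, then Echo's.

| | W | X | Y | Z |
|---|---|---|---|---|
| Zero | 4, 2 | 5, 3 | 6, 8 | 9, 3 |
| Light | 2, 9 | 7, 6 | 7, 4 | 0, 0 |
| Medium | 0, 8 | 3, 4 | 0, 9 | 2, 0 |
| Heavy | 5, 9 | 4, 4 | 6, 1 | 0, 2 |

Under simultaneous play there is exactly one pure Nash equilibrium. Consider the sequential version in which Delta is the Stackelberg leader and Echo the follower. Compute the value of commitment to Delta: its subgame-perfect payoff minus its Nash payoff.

1

Backward induction with Delta moving first.
- Zero: BR = Y, leader payoff 6.
- Light: BR = W, leader payoff 2.
- Medium: BR = Y, leader payoff 0.
- Heavy: BR = W, leader payoff 5.
Delta's induced payoffs are 6, 2, 0, 5, so Delta commits to Zero. Subgame-perfect outcome: (Zero, Y) with payoffs (6, 8).
For the simultaneous game, intersect best replies.
Delta's best replies: W→Heavy; X→Light; Y→Light; Z→Zero.
Echo's best replies: Zero→Y; Light→W; Medium→Y; Heavy→W.
Only (Heavy, W) has each player best-responding; Nash payoffs (5, 9).
Delta's commitment gain: 6 − 5 = 1.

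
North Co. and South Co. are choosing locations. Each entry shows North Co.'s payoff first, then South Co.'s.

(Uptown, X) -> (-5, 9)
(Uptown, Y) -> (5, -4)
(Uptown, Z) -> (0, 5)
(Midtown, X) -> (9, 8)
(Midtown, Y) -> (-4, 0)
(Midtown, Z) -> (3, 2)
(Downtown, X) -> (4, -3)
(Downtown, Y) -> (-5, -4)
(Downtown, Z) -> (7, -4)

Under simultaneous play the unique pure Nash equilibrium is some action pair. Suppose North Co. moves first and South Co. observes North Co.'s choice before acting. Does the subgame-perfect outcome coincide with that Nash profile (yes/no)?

yes

Backward induction with North Co. moving first.
- Uptown: BR = X, leader payoff -5.
- Midtown: BR = X, leader payoff 9.
- Downtown: BR = X, leader payoff 4.
Maximizing over -5, 9, 4, North Co. chooses Midtown. Subgame-perfect outcome: (Midtown, X) with payoffs (9, 8).
Under simultaneous play:
North Co.'s best replies: X→Midtown; Y→Uptown; Z→Downtown.
South Co.'s best replies: Uptown→X; Midtown→X; Downtown→X.
The unique mutual best reply is (Midtown, X), giving (9, 8).
Sequential outcome (Midtown, X) coincides with the Nash profile (Midtown, X).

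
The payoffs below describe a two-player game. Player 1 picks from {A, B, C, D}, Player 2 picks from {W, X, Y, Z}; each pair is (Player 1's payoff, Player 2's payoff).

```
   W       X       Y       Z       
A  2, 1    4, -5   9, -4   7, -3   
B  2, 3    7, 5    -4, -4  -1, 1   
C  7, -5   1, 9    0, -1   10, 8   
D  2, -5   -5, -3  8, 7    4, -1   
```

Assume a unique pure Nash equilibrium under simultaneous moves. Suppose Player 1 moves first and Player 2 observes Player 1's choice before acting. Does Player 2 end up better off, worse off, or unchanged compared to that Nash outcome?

better off

Work backward from Player 2's decision.
- A: Player 2 compares 1, -5, -4, -3 and picks W; Player 1 would get 2.
- B: Player 2 compares 3, 5, -4, 1 and picks X; Player 1 would get 7.
- C: Player 2 compares -5, 9, -1, 8 and picks X; Player 1 would get 1.
- D: Player 2 compares -5, -3, 7, -1 and picks Y; Player 1 would get 8.
Player 1's induced payoffs are 2, 7, 1, 8, so Player 1 commits to D. Subgame-perfect outcome: (D, Y) with payoffs (8, 7).
For the simultaneous game, intersect best replies.
Player 1's best replies: W→C; X→B; Y→A; Z→C.
Player 2's best replies: A→W; B→X; C→X; D→Y.
Only (B, X) has each player best-responding; Nash payoffs (7, 5).
Player 2 earns 7 sequentially versus 5 at the Nash outcome: better off.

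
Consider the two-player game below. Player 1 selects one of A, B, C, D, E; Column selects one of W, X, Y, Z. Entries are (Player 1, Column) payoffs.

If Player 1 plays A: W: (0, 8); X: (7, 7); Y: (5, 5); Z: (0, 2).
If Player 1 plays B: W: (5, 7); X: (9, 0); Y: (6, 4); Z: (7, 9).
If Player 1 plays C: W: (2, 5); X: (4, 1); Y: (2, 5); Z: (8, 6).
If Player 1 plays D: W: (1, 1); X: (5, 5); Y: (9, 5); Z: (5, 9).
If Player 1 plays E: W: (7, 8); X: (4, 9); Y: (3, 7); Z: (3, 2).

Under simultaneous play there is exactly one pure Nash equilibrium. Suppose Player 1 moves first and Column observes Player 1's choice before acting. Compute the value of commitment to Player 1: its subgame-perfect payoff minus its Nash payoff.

Solve by backward induction (Player 1 leads).
- A → Column plays W (best of 8, 7, 5, 2); Player 1 gets 0.
- B → Column plays Z (best of 7, 0, 4, 9); Player 1 gets 7.
- C → Column plays Z (best of 5, 1, 5, 6); Player 1 gets 8.
- D → Column plays Z (best of 1, 5, 5, 9); Player 1 gets 5.
- E → Column plays X (best of 8, 9, 7, 2); Player 1 gets 4.
Maximizing over 0, 7, 8, 5, 4, Player 1 chooses C. Subgame-perfect outcome: (C, Z) with payoffs (8, 6).
Now find the simultaneous Nash equilibrium.
Player 1's best replies: W→E; X→B; Y→D; Z→C.
Column's best replies: A→W; B→Z; C→Z; D→Z; E→X.
Only (C, Z) has each player best-responding; Nash payoffs (8, 6).
Player 1's commitment gain: 8 − 8 = 0.

0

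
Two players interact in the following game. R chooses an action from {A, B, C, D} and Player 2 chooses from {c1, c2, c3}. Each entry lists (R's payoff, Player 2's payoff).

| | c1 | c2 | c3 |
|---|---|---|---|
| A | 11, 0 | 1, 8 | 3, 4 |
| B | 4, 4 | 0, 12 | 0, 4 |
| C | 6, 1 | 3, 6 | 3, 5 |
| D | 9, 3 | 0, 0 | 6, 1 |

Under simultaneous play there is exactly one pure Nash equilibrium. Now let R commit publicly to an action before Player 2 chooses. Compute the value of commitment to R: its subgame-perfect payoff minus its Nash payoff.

Solve by backward induction (R leads).
- A: BR = c2, leader payoff 1.
- B: BR = c2, leader payoff 0.
- C: BR = c2, leader payoff 3.
- D: BR = c1, leader payoff 9.
Among 1, 0, 3, 9, the best is 9 at D. Subgame-perfect outcome: (D, c1) with payoffs (9, 3).
For the simultaneous game, intersect best replies.
R's best replies: c1→A; c2→C; c3→D.
Player 2's best replies: A→c2; B→c2; C→c2; D→c1.
Only (C, c2) has each player best-responding; Nash payoffs (3, 6).
R's commitment gain: 9 − 3 = 6.

6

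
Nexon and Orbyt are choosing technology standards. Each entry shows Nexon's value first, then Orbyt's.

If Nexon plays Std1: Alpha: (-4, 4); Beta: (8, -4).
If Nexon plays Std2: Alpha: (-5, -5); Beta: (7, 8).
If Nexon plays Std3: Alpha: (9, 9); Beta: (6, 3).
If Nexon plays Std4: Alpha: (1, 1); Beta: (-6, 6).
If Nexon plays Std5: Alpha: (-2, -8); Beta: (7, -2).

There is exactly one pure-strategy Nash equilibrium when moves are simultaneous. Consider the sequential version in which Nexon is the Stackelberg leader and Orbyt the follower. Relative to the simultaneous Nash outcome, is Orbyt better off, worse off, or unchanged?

Work backward from Orbyt's decision.
- Std1 → Orbyt plays Alpha (best of 4, -4); Nexon gets -4.
- Std2 → Orbyt plays Beta (best of -5, 8); Nexon gets 7.
- Std3 → Orbyt plays Alpha (best of 9, 3); Nexon gets 9.
- Std4 → Orbyt plays Beta (best of 1, 6); Nexon gets -6.
- Std5 → Orbyt plays Beta (best of -8, -2); Nexon gets 7.
Nexon's induced payoffs are -4, 7, 9, -6, 7, so Nexon commits to Std3. Subgame-perfect outcome: (Std3, Alpha) with payoffs (9, 9).
For the simultaneous game, intersect best replies.
Nexon's best replies: Alpha→Std3; Beta→Std1.
Orbyt's best replies: Std1→Alpha; Std2→Beta; Std3→Alpha; Std4→Beta; Std5→Beta.
The unique mutual best reply is (Std3, Alpha), giving (9, 9).
Orbyt earns 9 sequentially versus 9 at the Nash outcome: unchanged.

unchanged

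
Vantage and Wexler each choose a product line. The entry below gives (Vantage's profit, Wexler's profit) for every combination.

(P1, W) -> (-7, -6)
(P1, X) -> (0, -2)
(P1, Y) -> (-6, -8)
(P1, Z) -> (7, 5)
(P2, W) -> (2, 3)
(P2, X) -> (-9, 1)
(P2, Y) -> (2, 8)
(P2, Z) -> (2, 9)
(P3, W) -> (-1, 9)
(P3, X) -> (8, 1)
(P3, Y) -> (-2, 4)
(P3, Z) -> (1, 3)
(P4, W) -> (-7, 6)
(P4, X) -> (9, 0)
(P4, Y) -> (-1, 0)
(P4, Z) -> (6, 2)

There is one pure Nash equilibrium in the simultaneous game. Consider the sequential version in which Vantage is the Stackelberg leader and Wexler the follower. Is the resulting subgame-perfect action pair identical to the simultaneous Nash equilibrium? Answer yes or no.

yes

Solve by backward induction (Vantage leads).
- P1 → Wexler plays Z (best of -6, -2, -8, 5); Vantage gets 7.
- P2 → Wexler plays Z (best of 3, 1, 8, 9); Vantage gets 2.
- P3 → Wexler plays W (best of 9, 1, 4, 3); Vantage gets -1.
- P4 → Wexler plays W (best of 6, 0, 0, 2); Vantage gets -7.
Among 7, 2, -1, -7, the best is 7 at P1. Subgame-perfect outcome: (P1, Z) with payoffs (7, 5).
Now find the simultaneous Nash equilibrium.
Vantage's best replies: W→P2; X→P4; Y→P2; Z→P1.
Wexler's best replies: P1→Z; P2→Z; P3→W; P4→W.
Only (P1, Z) has each player best-responding; Nash payoffs (7, 5).
Sequential outcome (P1, Z) coincides with the Nash profile (P1, Z).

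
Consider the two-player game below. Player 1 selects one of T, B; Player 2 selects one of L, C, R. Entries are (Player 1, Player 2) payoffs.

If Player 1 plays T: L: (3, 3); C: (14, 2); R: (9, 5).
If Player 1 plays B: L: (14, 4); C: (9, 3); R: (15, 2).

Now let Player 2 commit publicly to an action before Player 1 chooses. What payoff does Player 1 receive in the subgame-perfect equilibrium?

14

Backward induction with Player 2 moving first.
- L: Player 1 compares 3, 14 and picks B; Player 2 would get 4.
- C: Player 1 compares 14, 9 and picks T; Player 2 would get 2.
- R: Player 1 compares 9, 15 and picks B; Player 2 would get 2.
Maximizing over 4, 2, 2, Player 2 chooses L. Subgame-perfect outcome: (B, L) with payoffs (14, 4).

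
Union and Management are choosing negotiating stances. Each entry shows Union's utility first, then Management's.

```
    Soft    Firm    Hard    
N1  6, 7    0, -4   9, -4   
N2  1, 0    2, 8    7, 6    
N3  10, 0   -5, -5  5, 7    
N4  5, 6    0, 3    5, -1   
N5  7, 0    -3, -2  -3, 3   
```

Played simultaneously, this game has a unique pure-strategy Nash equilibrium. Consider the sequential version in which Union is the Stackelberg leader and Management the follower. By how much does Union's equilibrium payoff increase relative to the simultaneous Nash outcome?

4

Solve by backward induction (Union leads).
- N1 → Management plays Soft (best of 7, -4, -4); Union gets 6.
- N2 → Management plays Firm (best of 0, 8, 6); Union gets 2.
- N3 → Management plays Hard (best of 0, -5, 7); Union gets 5.
- N4 → Management plays Soft (best of 6, 3, -1); Union gets 5.
- N5 → Management plays Hard (best of 0, -2, 3); Union gets -3.
Union's induced payoffs are 6, 2, 5, 5, -3, so Union commits to N1. Subgame-perfect outcome: (N1, Soft) with payoffs (6, 7).
For the simultaneous game, intersect best replies.
Union's best replies: Soft→N3; Firm→N2; Hard→N1.
Management's best replies: N1→Soft; N2→Firm; N3→Hard; N4→Soft; N5→Hard.
Only (N2, Firm) has each player best-responding; Nash payoffs (2, 8).
Union's commitment gain: 6 − 2 = 4.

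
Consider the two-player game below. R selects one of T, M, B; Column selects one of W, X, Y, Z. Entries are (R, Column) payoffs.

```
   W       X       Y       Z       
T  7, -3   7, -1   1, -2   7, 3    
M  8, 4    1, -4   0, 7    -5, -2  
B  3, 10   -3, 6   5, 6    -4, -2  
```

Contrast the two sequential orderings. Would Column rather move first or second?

If R leads: Column's best replies are T→Z, M→Y, B→W; R's induced payoffs 7, 0, 3; outcome (T, Z), payoffs (7, 3).
If Column leads: R's best replies are W→M, X→T, Y→B, Z→T; Column's induced payoffs 4, -1, 6, 3; outcome (B, Y), payoffs (5, 6).
Column gets 6 moving first and 3 moving second, so Column prefers to move first.

first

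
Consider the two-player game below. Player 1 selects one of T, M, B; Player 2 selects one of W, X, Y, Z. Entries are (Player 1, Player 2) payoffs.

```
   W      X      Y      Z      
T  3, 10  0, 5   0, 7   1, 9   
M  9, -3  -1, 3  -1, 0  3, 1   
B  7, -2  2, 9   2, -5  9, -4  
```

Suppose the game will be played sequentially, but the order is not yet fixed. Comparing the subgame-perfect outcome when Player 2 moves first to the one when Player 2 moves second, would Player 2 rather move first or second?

If Player 1 leads: Player 2's best replies are T→W, M→X, B→X; Player 1's induced payoffs 3, -1, 2; outcome (T, W), payoffs (3, 10).
If Player 2 leads: Player 1's best replies are W→M, X→B, Y→B, Z→B; Player 2's induced payoffs -3, 9, -5, -4; outcome (B, X), payoffs (2, 9).
Player 2 gets 9 moving first and 10 moving second, so Player 2 prefers to move second.

second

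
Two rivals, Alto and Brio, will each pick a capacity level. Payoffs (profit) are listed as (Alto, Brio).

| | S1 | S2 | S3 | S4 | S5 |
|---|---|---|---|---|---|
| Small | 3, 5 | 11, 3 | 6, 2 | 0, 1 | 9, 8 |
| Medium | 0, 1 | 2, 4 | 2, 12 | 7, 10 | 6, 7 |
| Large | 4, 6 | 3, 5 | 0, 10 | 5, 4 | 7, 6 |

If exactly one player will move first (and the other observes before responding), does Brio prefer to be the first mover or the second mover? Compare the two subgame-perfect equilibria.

If Alto leads: Brio's best replies are Small→S5, Medium→S3, Large→S3; Alto's induced payoffs 9, 2, 0; outcome (Small, S5), payoffs (9, 8).
If Brio leads: Alto's best replies are S1→Large, S2→Small, S3→Small, S4→Medium, S5→Small; Brio's induced payoffs 6, 3, 2, 10, 8; outcome (Medium, S4), payoffs (7, 10).
Brio gets 10 moving first and 8 moving second, so Brio prefers to move first.

first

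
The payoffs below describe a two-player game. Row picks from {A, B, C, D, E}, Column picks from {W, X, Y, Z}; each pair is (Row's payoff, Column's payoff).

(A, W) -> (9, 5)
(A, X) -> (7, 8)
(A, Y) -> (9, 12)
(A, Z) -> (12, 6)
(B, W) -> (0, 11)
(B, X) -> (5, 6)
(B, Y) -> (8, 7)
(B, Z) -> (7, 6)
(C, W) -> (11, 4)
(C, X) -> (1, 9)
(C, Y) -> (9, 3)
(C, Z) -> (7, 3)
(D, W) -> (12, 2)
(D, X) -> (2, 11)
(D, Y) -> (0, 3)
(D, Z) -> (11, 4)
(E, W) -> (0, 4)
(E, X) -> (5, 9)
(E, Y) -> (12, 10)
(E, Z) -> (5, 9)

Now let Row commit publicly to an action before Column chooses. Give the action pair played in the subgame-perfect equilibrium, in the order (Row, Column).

(E, Y)

Work backward from Column's decision.
- A: Column compares 5, 8, 12, 6 and picks Y; Row would get 9.
- B: Column compares 11, 6, 7, 6 and picks W; Row would get 0.
- C: Column compares 4, 9, 3, 3 and picks X; Row would get 1.
- D: Column compares 2, 11, 3, 4 and picks X; Row would get 2.
- E: Column compares 4, 9, 10, 9 and picks Y; Row would get 12.
Maximizing over 9, 0, 1, 2, 12, Row chooses E. Subgame-perfect outcome: (E, Y) with payoffs (12, 10).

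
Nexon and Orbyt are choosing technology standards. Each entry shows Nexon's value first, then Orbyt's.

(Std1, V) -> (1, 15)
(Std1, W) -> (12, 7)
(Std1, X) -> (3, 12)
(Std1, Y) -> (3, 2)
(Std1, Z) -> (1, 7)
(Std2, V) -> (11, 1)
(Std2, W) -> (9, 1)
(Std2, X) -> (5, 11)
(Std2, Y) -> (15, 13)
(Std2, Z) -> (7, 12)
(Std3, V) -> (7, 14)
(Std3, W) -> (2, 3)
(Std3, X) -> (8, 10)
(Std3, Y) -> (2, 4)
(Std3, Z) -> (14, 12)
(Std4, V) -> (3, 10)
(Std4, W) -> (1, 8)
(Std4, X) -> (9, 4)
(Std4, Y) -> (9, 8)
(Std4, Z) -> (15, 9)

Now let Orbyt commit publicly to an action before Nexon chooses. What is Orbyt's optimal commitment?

Nexon best-responds to each possible Orbyt move:
- V: BR = Std2, leader payoff 1.
- W: BR = Std1, leader payoff 7.
- X: BR = Std4, leader payoff 4.
- Y: BR = Std2, leader payoff 13.
- Z: BR = Std4, leader payoff 9.
Orbyt's induced payoffs are 1, 7, 4, 13, 9, so Orbyt commits to Y. Subgame-perfect outcome: (Std2, Y) with payoffs (15, 13).

Y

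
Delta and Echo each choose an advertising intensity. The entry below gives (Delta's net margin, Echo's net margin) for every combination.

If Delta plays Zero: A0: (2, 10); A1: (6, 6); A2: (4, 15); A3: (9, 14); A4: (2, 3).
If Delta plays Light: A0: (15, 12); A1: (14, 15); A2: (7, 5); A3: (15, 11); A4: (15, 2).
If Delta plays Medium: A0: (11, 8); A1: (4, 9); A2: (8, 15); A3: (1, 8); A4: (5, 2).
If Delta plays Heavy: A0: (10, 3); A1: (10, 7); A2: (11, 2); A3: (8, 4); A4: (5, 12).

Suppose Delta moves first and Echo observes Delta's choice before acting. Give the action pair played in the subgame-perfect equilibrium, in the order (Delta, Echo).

Solve by backward induction (Delta leads).
- Zero: BR = A2, leader payoff 4.
- Light: BR = A1, leader payoff 14.
- Medium: BR = A2, leader payoff 8.
- Heavy: BR = A4, leader payoff 5.
Delta's induced payoffs are 4, 14, 8, 5, so Delta commits to Light. Subgame-perfect outcome: (Light, A1) with payoffs (14, 15).

(Light, A1)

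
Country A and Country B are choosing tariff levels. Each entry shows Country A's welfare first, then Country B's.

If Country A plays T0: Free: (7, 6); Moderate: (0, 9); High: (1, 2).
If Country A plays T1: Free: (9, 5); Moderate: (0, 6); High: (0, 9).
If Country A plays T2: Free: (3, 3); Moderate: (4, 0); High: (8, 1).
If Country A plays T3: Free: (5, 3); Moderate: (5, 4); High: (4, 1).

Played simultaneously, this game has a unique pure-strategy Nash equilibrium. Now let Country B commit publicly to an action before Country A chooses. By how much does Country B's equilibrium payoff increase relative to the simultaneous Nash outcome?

Work backward from Country A's decision.
- Free: BR = T1, leader payoff 5.
- Moderate: BR = T3, leader payoff 4.
- High: BR = T2, leader payoff 1.
Maximizing over 5, 4, 1, Country B chooses Free. Subgame-perfect outcome: (T1, Free) with payoffs (9, 5).
Under simultaneous play:
Country A's best replies: Free→T1; Moderate→T3; High→T2.
Country B's best replies: T0→Moderate; T1→High; T2→Free; T3→Moderate.
The unique mutual best reply is (T3, Moderate), giving (5, 4).
Country B's commitment gain: 5 − 4 = 1.

1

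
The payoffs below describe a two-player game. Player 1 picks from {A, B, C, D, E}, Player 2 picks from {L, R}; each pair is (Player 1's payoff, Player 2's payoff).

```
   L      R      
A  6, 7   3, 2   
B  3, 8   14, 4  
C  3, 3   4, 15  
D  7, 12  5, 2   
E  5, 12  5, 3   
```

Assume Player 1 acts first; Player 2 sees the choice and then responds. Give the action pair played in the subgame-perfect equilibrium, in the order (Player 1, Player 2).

Player 2 best-responds to each possible Player 1 move:
- A: Player 2 compares 7, 2 and picks L; Player 1 would get 6.
- B: Player 2 compares 8, 4 and picks L; Player 1 would get 3.
- C: Player 2 compares 3, 15 and picks R; Player 1 would get 4.
- D: Player 2 compares 12, 2 and picks L; Player 1 would get 7.
- E: Player 2 compares 12, 3 and picks L; Player 1 would get 5.
Among 6, 3, 4, 7, 5, the best is 7 at D. Subgame-perfect outcome: (D, L) with payoffs (7, 12).

(D, L)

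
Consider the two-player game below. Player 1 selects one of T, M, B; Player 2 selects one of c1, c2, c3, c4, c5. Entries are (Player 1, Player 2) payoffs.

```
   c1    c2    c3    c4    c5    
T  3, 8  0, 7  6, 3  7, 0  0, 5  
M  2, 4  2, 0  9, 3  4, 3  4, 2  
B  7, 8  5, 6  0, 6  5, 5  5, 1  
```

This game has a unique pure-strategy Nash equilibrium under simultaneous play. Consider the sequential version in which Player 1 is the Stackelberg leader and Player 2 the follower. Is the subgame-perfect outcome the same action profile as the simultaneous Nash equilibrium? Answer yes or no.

yes

Solve by backward induction (Player 1 leads).
- T: Player 2 compares 8, 7, 3, 0, 5 and picks c1; Player 1 would get 3.
- M: Player 2 compares 4, 0, 3, 3, 2 and picks c1; Player 1 would get 2.
- B: Player 2 compares 8, 6, 6, 5, 1 and picks c1; Player 1 would get 7.
Player 1's induced payoffs are 3, 2, 7, so Player 1 commits to B. Subgame-perfect outcome: (B, c1) with payoffs (7, 8).
For the simultaneous game, intersect best replies.
Player 1's best replies: c1→B; c2→B; c3→M; c4→T; c5→B.
Player 2's best replies: T→c1; M→c1; B→c1.
The unique mutual best reply is (B, c1), giving (7, 8).
Sequential outcome (B, c1) coincides with the Nash profile (B, c1).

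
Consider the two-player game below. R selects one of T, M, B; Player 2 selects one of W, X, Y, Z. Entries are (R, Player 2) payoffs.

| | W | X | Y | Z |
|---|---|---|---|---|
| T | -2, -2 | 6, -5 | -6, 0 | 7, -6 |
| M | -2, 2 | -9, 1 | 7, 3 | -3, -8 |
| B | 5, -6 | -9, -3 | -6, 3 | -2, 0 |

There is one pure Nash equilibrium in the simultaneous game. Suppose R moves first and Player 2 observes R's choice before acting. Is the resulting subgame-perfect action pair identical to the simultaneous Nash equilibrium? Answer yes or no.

Work backward from Player 2's decision.
- T: Player 2 compares -2, -5, 0, -6 and picks Y; R would get -6.
- M: Player 2 compares 2, 1, 3, -8 and picks Y; R would get 7.
- B: Player 2 compares -6, -3, 3, 0 and picks Y; R would get -6.
Maximizing over -6, 7, -6, R chooses M. Subgame-perfect outcome: (M, Y) with payoffs (7, 3).
Now find the simultaneous Nash equilibrium.
R's best replies: W→B; X→T; Y→M; Z→T.
Player 2's best replies: T→Y; M→Y; B→Y.
The unique mutual best reply is (M, Y), giving (7, 3).
Sequential outcome (M, Y) coincides with the Nash profile (M, Y).

yes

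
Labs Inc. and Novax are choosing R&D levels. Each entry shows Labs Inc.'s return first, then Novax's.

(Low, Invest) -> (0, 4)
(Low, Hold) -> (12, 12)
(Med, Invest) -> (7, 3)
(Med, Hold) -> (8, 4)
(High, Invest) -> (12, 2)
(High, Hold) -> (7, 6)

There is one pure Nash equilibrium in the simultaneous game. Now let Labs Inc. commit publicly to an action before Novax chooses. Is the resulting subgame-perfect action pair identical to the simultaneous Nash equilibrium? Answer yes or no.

yes

Novax best-responds to each possible Labs Inc. move:
- Low: Novax compares 4, 12 and picks Hold; Labs Inc. would get 12.
- Med: Novax compares 3, 4 and picks Hold; Labs Inc. would get 8.
- High: Novax compares 2, 6 and picks Hold; Labs Inc. would get 7.
Maximizing over 12, 8, 7, Labs Inc. chooses Low. Subgame-perfect outcome: (Low, Hold) with payoffs (12, 12).
For the simultaneous game, intersect best replies.
Labs Inc.'s best replies: Invest→High; Hold→Low.
Novax's best replies: Low→Hold; Med→Hold; High→Hold.
Only (Low, Hold) has each player best-responding; Nash payoffs (12, 12).
Sequential outcome (Low, Hold) coincides with the Nash profile (Low, Hold).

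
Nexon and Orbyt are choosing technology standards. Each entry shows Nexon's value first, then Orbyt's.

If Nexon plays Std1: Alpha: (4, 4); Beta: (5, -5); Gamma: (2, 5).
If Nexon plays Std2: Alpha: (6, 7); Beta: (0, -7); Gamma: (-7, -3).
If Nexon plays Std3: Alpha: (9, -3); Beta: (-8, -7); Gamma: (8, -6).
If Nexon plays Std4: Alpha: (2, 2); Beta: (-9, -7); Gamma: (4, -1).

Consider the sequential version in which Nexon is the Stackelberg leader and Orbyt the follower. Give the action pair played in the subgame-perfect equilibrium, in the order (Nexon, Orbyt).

Orbyt best-responds to each possible Nexon move:
- Std1: Orbyt compares 4, -5, 5 and picks Gamma; Nexon would get 2.
- Std2: Orbyt compares 7, -7, -3 and picks Alpha; Nexon would get 6.
- Std3: Orbyt compares -3, -7, -6 and picks Alpha; Nexon would get 9.
- Std4: Orbyt compares 2, -7, -1 and picks Alpha; Nexon would get 2.
Nexon's induced payoffs are 2, 6, 9, 2, so Nexon commits to Std3. Subgame-perfect outcome: (Std3, Alpha) with payoffs (9, -3).

(Std3, Alpha)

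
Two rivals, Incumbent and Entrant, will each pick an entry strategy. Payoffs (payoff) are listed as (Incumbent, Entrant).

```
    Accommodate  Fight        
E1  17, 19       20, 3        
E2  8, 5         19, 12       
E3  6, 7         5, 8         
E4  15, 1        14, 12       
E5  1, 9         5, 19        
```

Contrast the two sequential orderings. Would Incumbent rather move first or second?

If Incumbent leads: Entrant's best replies are E1→Accommodate, E2→Fight, E3→Fight, E4→Fight, E5→Fight; Incumbent's induced payoffs 17, 19, 5, 14, 5; outcome (E2, Fight), payoffs (19, 12).
If Entrant leads: Incumbent's best replies are Accommodate→E1, Fight→E1; Entrant's induced payoffs 19, 3; outcome (E1, Accommodate), payoffs (17, 19).
Incumbent gets 19 moving first and 17 moving second, so Incumbent prefers to move first.

first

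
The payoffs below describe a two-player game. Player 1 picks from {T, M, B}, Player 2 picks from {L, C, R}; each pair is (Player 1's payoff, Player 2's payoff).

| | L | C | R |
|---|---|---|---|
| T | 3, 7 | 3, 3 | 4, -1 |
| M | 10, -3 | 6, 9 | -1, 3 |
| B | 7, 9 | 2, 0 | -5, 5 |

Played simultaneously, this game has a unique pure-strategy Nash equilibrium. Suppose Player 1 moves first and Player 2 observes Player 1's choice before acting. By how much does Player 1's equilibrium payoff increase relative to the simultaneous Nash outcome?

Work backward from Player 2's decision.
- T: Player 2 compares 7, 3, -1 and picks L; Player 1 would get 3.
- M: Player 2 compares -3, 9, 3 and picks C; Player 1 would get 6.
- B: Player 2 compares 9, 0, 5 and picks L; Player 1 would get 7.
Maximizing over 3, 6, 7, Player 1 chooses B. Subgame-perfect outcome: (B, L) with payoffs (7, 9).
For the simultaneous game, intersect best replies.
Player 1's best replies: L→M; C→M; R→T.
Player 2's best replies: T→L; M→C; B→L.
Only (M, C) has each player best-responding; Nash payoffs (6, 9).
Player 1's commitment gain: 7 − 6 = 1.

1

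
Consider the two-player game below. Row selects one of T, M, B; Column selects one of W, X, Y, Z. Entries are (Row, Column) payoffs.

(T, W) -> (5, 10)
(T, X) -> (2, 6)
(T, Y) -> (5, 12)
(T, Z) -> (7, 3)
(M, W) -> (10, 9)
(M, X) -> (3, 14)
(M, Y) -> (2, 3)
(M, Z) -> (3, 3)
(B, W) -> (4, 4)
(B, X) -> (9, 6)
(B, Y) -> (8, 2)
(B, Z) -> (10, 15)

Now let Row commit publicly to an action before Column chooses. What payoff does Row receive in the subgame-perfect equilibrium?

10

Column best-responds to each possible Row move:
- T: BR = Y, leader payoff 5.
- M: BR = X, leader payoff 3.
- B: BR = Z, leader payoff 10.
Maximizing over 5, 3, 10, Row chooses B. Subgame-perfect outcome: (B, Z) with payoffs (10, 15).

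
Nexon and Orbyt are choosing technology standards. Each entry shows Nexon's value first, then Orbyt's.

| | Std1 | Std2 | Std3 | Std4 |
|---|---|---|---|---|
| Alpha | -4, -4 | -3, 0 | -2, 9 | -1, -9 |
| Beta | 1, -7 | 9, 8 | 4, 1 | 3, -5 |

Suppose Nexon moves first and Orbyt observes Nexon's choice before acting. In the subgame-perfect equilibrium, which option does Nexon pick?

Beta

Solve by backward induction (Nexon leads).
- Alpha: BR = Std3, leader payoff -2.
- Beta: BR = Std2, leader payoff 9.
Maximizing over -2, 9, Nexon chooses Beta. Subgame-perfect outcome: (Beta, Std2) with payoffs (9, 8).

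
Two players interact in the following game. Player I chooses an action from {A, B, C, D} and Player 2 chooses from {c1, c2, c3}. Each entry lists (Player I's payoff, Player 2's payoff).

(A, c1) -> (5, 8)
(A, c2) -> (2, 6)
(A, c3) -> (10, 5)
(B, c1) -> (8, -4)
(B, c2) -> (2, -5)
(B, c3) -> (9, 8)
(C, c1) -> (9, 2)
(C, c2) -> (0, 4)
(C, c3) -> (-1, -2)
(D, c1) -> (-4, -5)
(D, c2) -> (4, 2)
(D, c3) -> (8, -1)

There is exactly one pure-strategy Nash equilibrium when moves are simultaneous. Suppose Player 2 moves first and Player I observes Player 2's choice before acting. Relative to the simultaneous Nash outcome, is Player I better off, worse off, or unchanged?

Player I best-responds to each possible Player 2 move:
- c1: Player I compares 5, 8, 9, -4 and picks C; Player 2 would get 2.
- c2: Player I compares 2, 2, 0, 4 and picks D; Player 2 would get 2.
- c3: Player I compares 10, 9, -1, 8 and picks A; Player 2 would get 5.
Maximizing over 2, 2, 5, Player 2 chooses c3. Subgame-perfect outcome: (A, c3) with payoffs (10, 5).
For the simultaneous game, intersect best replies.
Player I's best replies: c1→C; c2→D; c3→A.
Player 2's best replies: A→c1; B→c3; C→c2; D→c2.
The unique mutual best reply is (D, c2), giving (4, 2).
Player I earns 10 sequentially versus 4 at the Nash outcome: better off.

better off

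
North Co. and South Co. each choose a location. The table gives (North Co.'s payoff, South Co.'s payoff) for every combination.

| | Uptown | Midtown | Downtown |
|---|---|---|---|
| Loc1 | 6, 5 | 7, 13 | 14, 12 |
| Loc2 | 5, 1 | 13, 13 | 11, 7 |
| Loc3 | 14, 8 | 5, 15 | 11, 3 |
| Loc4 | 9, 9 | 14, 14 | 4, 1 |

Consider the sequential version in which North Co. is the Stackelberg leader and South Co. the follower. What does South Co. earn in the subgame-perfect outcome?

South Co. best-responds to each possible North Co. move:
- Loc1: BR = Midtown, leader payoff 7.
- Loc2: BR = Midtown, leader payoff 13.
- Loc3: BR = Midtown, leader payoff 5.
- Loc4: BR = Midtown, leader payoff 14.
Maximizing over 7, 13, 5, 14, North Co. chooses Loc4. Subgame-perfect outcome: (Loc4, Midtown) with payoffs (14, 14).

14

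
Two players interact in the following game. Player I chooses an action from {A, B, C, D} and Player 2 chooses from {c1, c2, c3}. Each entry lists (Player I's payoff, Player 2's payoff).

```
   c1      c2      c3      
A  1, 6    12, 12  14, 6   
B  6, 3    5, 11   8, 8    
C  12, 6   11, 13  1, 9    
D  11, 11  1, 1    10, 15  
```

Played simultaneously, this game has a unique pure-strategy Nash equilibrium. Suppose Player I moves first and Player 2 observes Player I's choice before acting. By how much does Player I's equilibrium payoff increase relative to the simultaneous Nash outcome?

0

Work backward from Player 2's decision.
- A → Player 2 plays c2 (best of 6, 12, 6); Player I gets 12.
- B → Player 2 plays c2 (best of 3, 11, 8); Player I gets 5.
- C → Player 2 plays c2 (best of 6, 13, 9); Player I gets 11.
- D → Player 2 plays c3 (best of 11, 1, 15); Player I gets 10.
Player I's induced payoffs are 12, 5, 11, 10, so Player I commits to A. Subgame-perfect outcome: (A, c2) with payoffs (12, 12).
For the simultaneous game, intersect best replies.
Player I's best replies: c1→C; c2→A; c3→A.
Player 2's best replies: A→c2; B→c2; C→c2; D→c3.
Only (A, c2) has each player best-responding; Nash payoffs (12, 12).
Player I's commitment gain: 12 − 12 = 0.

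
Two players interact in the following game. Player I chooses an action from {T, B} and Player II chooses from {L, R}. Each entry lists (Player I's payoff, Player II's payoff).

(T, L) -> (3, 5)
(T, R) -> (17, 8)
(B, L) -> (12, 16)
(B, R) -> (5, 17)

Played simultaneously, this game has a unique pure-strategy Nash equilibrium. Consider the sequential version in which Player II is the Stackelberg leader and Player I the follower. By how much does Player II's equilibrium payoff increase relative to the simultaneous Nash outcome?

Work backward from Player I's decision.
- L: BR = B, leader payoff 16.
- R: BR = T, leader payoff 8.
Player II's induced payoffs are 16, 8, so Player II commits to L. Subgame-perfect outcome: (B, L) with payoffs (12, 16).
For the simultaneous game, intersect best replies.
Player I's best replies: L→B; R→T.
Player II's best replies: T→R; B→R.
Only (T, R) has each player best-responding; Nash payoffs (17, 8).
Player II's commitment gain: 16 − 8 = 8.

8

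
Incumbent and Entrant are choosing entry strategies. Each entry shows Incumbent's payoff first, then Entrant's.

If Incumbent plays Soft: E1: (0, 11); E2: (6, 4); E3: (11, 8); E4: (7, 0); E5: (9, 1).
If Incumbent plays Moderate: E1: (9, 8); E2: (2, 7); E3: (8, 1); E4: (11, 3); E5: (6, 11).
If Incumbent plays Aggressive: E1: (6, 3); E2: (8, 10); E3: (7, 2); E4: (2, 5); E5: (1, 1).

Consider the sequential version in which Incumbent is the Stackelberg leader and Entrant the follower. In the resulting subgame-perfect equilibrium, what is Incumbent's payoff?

Solve by backward induction (Incumbent leads).
- Soft: Entrant compares 11, 4, 8, 0, 1 and picks E1; Incumbent would get 0.
- Moderate: Entrant compares 8, 7, 1, 3, 11 and picks E5; Incumbent would get 6.
- Aggressive: Entrant compares 3, 10, 2, 5, 1 and picks E2; Incumbent would get 8.
Maximizing over 0, 6, 8, Incumbent chooses Aggressive. Subgame-perfect outcome: (Aggressive, E2) with payoffs (8, 10).

8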